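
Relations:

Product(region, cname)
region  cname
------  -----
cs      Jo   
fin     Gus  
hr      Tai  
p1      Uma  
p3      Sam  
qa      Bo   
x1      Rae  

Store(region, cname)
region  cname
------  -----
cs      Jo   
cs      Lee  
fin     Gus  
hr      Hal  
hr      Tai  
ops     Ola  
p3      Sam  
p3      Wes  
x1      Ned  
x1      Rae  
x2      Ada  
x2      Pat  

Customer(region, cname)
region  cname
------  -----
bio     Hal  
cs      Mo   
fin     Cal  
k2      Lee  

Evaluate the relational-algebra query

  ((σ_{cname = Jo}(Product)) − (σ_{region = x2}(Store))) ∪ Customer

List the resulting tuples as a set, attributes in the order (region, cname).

{(bio, Hal), (cs, Jo), (cs, Mo), (fin, Cal), (k2, Lee)}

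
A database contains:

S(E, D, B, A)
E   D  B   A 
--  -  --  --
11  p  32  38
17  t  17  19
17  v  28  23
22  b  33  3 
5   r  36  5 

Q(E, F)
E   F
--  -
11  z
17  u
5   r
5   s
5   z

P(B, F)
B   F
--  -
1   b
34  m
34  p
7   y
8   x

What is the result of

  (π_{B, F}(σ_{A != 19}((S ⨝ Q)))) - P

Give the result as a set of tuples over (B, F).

Joining S and Q on E yields {(11, p, 32, 38, z), (17, t, 17, 19, u), (17, v, 28, 23, u), (5, r, 36, 5, r), (5, r, 36, 5, s), (5, r, 36, 5, z)}.
Apply σ_{A != 19}; surviving tuples: {(11, p, 32, 38, z), (17, v, 28, 23, u), (5, r, 36, 5, r), (5, r, 36, 5, s), (5, r, 36, 5, z)}
π_{B, F} gives {(28, u), (32, z), (36, r), (36, s), (36, z)}.
Set difference of the two operands is {(28, u), (32, z), (36, r), (36, s), (36, z)}.

{(28, u), (32, z), (36, r), (36, s), (36, z)}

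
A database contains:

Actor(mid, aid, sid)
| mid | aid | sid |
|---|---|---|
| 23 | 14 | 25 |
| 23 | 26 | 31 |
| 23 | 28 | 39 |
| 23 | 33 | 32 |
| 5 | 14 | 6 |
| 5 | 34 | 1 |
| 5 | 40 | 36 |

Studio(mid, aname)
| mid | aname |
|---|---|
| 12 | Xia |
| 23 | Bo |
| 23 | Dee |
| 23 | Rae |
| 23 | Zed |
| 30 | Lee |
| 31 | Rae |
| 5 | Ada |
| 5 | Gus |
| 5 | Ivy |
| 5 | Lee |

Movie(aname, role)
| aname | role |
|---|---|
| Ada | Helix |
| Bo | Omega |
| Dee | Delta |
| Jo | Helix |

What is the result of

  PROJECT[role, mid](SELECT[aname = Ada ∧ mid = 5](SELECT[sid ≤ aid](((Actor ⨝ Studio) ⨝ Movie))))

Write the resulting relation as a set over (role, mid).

Natural join on mid: {(23, 14, 25, Bo), (23, 14, 25, Dee), (23, 14, 25, Rae), (23, 14, 25, Zed), (23, 26, 31, Bo), (23, 26, 31, Dee), (23, 26, 31, Rae), (23, 26, 31, Zed), (23, 28, 39, Bo), (23, 28, 39, Dee), (23, 28, 39, Rae), (23, 28, 39, Zed), (23, 33, 32, Bo), (23, 33, 32, Dee), (23, 33, 32, Rae), (23, 33, 32, Zed), (5, 14, 6, Ada), (5, 14, 6, Gus), (5, 14, 6, Ivy), (5, 14, 6, Lee), (5, 34, 1, Ada), (5, 34, 1, Gus), (5, 34, 1, Ivy), (5, 34, 1, Lee), (5, 40, 36, Ada), (5, 40, 36, Gus), (5, 40, 36, Ivy), (5, 40, 36, Lee)}
Natural join on aname: {(23, 14, 25, Bo, Omega), (23, 14, 25, Dee, Delta), (23, 26, 31, Bo, Omega), (23, 26, 31, Dee, Delta), (23, 28, 39, Bo, Omega), (23, 28, 39, Dee, Delta), (23, 33, 32, Bo, Omega), (23, 33, 32, Dee, Delta), (5, 14, 6, Ada, Helix), (5, 34, 1, Ada, Helix), (5, 40, 36, Ada, Helix)}
Selection sid ≤ aid: {(23, 33, 32, Bo, Omega), (23, 33, 32, Dee, Delta), (5, 14, 6, Ada, Helix), (5, 34, 1, Ada, Helix), (5, 40, 36, Ada, Helix)}
Selection aname = Ada ∧ mid = 5: {(5, 14, 6, Ada, Helix), (5, 34, 1, Ada, Helix), (5, 40, 36, Ada, Helix)}
π_{role, mid} gives {(Helix, 5)} (2 duplicate(s) eliminated).

{(Helix, 5)}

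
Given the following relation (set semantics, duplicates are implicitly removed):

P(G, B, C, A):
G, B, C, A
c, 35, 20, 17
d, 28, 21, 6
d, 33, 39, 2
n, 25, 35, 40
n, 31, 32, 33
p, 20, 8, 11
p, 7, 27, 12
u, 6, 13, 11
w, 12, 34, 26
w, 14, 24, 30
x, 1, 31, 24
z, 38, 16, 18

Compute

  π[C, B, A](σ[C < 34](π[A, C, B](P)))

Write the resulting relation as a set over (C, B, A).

π_{A, C, B} gives {(11, 13, 6), (11, 8, 20), (12, 27, 7), (17, 20, 35), (18, 16, 38), (2, 39, 33), (24, 31, 1), (26, 34, 12), (30, 24, 14), (33, 32, 31), (40, 35, 25), (6, 21, 28)}.
Filtering on C < 34 leaves {(11, 13, 6), (11, 8, 20), (12, 27, 7), (17, 20, 35), (18, 16, 38), (24, 31, 1), (30, 24, 14), (33, 32, 31), (6, 21, 28)}.
π_{C, B, A} gives {(13, 6, 11), (16, 38, 18), (20, 35, 17), (21, 28, 6), (24, 14, 30), (27, 7, 12), (31, 1, 24), (32, 31, 33), (8, 20, 11)}.

{(13, 6, 11), (16, 38, 18), (20, 35, 17), (21, 28, 6), (24, 14, 30), (27, 7, 12), (31, 1, 24), (32, 31, 33), (8, 20, 11)}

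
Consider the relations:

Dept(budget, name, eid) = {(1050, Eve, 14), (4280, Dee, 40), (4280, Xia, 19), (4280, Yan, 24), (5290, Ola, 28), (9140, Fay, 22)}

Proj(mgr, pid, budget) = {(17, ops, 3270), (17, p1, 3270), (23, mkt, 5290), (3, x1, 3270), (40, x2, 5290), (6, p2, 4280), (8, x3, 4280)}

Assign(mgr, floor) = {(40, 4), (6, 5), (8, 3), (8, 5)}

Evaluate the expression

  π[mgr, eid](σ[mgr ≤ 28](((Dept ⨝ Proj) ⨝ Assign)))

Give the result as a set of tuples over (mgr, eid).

{(6, 19), (6, 24), (6, 40), (8, 19), (8, 24), (8, 40)}

Dept ⋈ Proj (natural join on budget): {(4280, Dee, 40, 6, p2), (4280, Dee, 40, 8, x3), (4280, Xia, 19, 6, p2), (4280, Xia, 19, 8, x3), (4280, Yan, 24, 6, p2), (4280, Yan, 24, 8, x3), (5290, Ola, 28, 23, mkt), (5290, Ola, 28, 40, x2)}
(Dept ⨝ Proj) ⋈ Assign (natural join on mgr): {(4280, Dee, 40, 6, p2, 5), (4280, Dee, 40, 8, x3, 3), (4280, Dee, 40, 8, x3, 5), (4280, Xia, 19, 6, p2, 5), (4280, Xia, 19, 8, x3, 3), (4280, Xia, 19, 8, x3, 5), (4280, Yan, 24, 6, p2, 5), (4280, Yan, 24, 8, x3, 3), (4280, Yan, 24, 8, x3, 5), (5290, Ola, 28, 40, x2, 4)}
Filtering on mgr ≤ 28 leaves {(4280, Dee, 40, 6, p2, 5), (4280, Dee, 40, 8, x3, 3), (4280, Dee, 40, 8, x3, 5), (4280, Xia, 19, 6, p2, 5), (4280, Xia, 19, 8, x3, 3), (4280, Xia, 19, 8, x3, 5), (4280, Yan, 24, 6, p2, 5), (4280, Yan, 24, 8, x3, 3), (4280, Yan, 24, 8, x3, 5)}.
Projecting to mgr, eid (3 duplicate(s) eliminated): {(6, 19), (6, 24), (6, 40), (8, 19), (8, 24), (8, 40)}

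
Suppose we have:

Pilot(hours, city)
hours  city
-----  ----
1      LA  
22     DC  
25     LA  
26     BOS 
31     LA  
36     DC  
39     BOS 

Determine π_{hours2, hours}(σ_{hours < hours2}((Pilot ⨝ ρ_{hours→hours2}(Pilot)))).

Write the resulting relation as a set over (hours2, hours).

{(25, 1), (31, 1), (31, 25), (36, 22), (39, 26)}

ρ[hours→hours2]: schema becomes (hours2, city); tuples unchanged.
Natural join on city: {(1, LA, 1), (1, LA, 25), (1, LA, 31), (22, DC, 22), (22, DC, 36), (25, LA, 1), (25, LA, 25), (25, LA, 31), (26, BOS, 26), (26, BOS, 39), (31, LA, 1), (31, LA, 25), (31, LA, 31), (36, DC, 22), (36, DC, 36), (39, BOS, 26), (39, BOS, 39)}
Apply σ_{hours < hours2}; surviving tuples: {(1, LA, 25), (1, LA, 31), (22, DC, 36), (25, LA, 31), (26, BOS, 39)}
Keep only column(s) hours2, hours: {(25, 1), (31, 1), (31, 25), (36, 22), (39, 26)}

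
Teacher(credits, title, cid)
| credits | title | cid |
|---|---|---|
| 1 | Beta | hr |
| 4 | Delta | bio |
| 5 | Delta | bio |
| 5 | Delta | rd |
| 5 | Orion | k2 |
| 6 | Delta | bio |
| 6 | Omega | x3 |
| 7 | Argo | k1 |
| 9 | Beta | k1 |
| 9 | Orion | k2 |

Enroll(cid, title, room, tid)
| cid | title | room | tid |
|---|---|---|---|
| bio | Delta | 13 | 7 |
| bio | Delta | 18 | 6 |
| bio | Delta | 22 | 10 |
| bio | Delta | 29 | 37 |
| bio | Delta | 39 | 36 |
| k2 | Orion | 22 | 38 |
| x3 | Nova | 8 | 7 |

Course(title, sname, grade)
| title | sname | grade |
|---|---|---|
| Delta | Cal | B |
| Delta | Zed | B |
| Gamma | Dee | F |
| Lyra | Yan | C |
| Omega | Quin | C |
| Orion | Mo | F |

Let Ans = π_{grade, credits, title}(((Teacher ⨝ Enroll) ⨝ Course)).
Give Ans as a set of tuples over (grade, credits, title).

{(B, 4, Delta), (B, 5, Delta), (B, 6, Delta), (F, 5, Orion), (F, 9, Orion)}

Joining Teacher and Enroll on title, cid yields {(4, Delta, bio, 13, 7), (4, Delta, bio, 18, 6), (4, Delta, bio, 22, 10), (4, Delta, bio, 29, 37), (4, Delta, bio, 39, 36), (5, Delta, bio, 13, 7), (5, Delta, bio, 18, 6), (5, Delta, bio, 22, 10), (5, Delta, bio, 29, 37), (5, Delta, bio, 39, 36), (5, Orion, k2, 22, 38), (6, Delta, bio, 13, 7), (6, Delta, bio, 18, 6), (6, Delta, bio, 22, 10), (6, Delta, bio, 29, 37), (6, Delta, bio, 39, 36), (9, Orion, k2, 22, 38)}.
Joining (Teacher ⨝ Enroll) and Course on title yields {(4, Delta, bio, 13, 7, Cal, B), (4, Delta, bio, 13, 7, Zed, B), (4, Delta, bio, 18, 6, Cal, B), (4, Delta, bio, 18, 6, Zed, B), (4, Delta, bio, 22, 10, Cal, B), (4, Delta, bio, 22, 10, Zed, B), (4, Delta, bio, 29, 37, Cal, B), (4, Delta, bio, 29, 37, Zed, B), (4, Delta, bio, 39, 36, Cal, B), (4, Delta, bio, 39, 36, Zed, B), (5, Delta, bio, 13, 7, Cal, B), (5, Delta, bio, 13, 7, Zed, B), (5, Delta, bio, 18, 6, Cal, B), (5, Delta, bio, 18, 6, Zed, B), (5, Delta, bio, 22, 10, Cal, B), (5, Delta, bio, 22, 10, Zed, B), (5, Delta, bio, 29, 37, Cal, B), (5, Delta, bio, 29, 37, Zed, B), (5, Delta, bio, 39, 36, Cal, B), (5, Delta, bio, 39, 36, Zed, B), (5, Orion, k2, 22, 38, Mo, F), (6, Delta, bio, 13, 7, Cal, B), (6, Delta, bio, 13, 7, Zed, B), (6, Delta, bio, 18, 6, Cal, B), (6, Delta, bio, 18, 6, Zed, B), (6, Delta, bio, 22, 10, Cal, B), (6, Delta, bio, 22, 10, Zed, B), (6, Delta, bio, 29, 37, Cal, B), (6, Delta, bio, 29, 37, Zed, B), (6, Delta, bio, 39, 36, Cal, B), (6, Delta, bio, 39, 36, Zed, B), (9, Orion, k2, 22, 38, Mo, F)}.
Projecting to grade, credits, title (27 duplicate(s) eliminated): {(B, 4, Delta), (B, 5, Delta), (B, 6, Delta), (F, 5, Orion), (F, 9, Orion)}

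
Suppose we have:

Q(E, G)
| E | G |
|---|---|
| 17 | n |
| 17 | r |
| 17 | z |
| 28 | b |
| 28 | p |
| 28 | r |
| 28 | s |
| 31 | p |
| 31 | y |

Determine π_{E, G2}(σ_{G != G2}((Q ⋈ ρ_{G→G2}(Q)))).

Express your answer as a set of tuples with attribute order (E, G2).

{(17, n), (17, r), (17, z), (28, b), (28, p), (28, r), (28, s), (31, p), (31, y)}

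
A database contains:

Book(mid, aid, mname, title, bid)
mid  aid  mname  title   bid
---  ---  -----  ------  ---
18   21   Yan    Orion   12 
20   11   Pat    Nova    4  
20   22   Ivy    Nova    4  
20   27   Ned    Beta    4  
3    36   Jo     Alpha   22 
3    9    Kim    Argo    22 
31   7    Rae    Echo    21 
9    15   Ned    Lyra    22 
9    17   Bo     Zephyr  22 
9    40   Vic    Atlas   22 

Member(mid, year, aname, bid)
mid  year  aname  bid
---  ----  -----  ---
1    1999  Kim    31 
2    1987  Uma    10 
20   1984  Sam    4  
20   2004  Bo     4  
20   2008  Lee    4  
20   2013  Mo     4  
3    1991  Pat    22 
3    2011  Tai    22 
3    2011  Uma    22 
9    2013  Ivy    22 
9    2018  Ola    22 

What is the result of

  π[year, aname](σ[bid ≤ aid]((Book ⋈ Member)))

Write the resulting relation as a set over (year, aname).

Joining Book and Member on mid, bid yields {(20, 11, Pat, Nova, 4, 1984, Sam), (20, 11, Pat, Nova, 4, 2004, Bo), (20, 11, Pat, Nova, 4, 2008, Lee), (20, 11, Pat, Nova, 4, 2013, Mo), (20, 22, Ivy, Nova, 4, 1984, Sam), (20, 22, Ivy, Nova, 4, 2004, Bo), (20, 22, Ivy, Nova, 4, 2008, Lee), (20, 22, Ivy, Nova, 4, 2013, Mo), (20, 27, Ned, Beta, 4, 1984, Sam), (20, 27, Ned, Beta, 4, 2004, Bo), (20, 27, Ned, Beta, 4, 2008, Lee), (20, 27, Ned, Beta, 4, 2013, Mo), (3, 36, Jo, Alpha, 22, 1991, Pat), (3, 36, Jo, Alpha, 22, 2011, Tai), (3, 36, Jo, Alpha, 22, 2011, Uma), (3, 9, Kim, Argo, 22, 1991, Pat), (3, 9, Kim, Argo, 22, 2011, Tai), (3, 9, Kim, Argo, 22, 2011, Uma), (9, 15, Ned, Lyra, 22, 2013, Ivy), (9, 15, Ned, Lyra, 22, 2018, Ola), (9, 17, Bo, Zephyr, 22, 2013, Ivy), (9, 17, Bo, Zephyr, 22, 2018, Ola), (9, 40, Vic, Atlas, 22, 2013, Ivy), (9, 40, Vic, Atlas, 22, 2018, Ola)}.
Apply σ_{bid ≤ aid}; surviving tuples: {(20, 11, Pat, Nova, 4, 1984, Sam), (20, 11, Pat, Nova, 4, 2004, Bo), (20, 11, Pat, Nova, 4, 2008, Lee), (20, 11, Pat, Nova, 4, 2013, Mo), (20, 22, Ivy, Nova, 4, 1984, Sam), (20, 22, Ivy, Nova, 4, 2004, Bo), (20, 22, Ivy, Nova, 4, 2008, Lee), (20, 22, Ivy, Nova, 4, 2013, Mo), (20, 27, Ned, Beta, 4, 1984, Sam), (20, 27, Ned, Beta, 4, 2004, Bo), (20, 27, Ned, Beta, 4, 2008, Lee), (20, 27, Ned, Beta, 4, 2013, Mo), (3, 36, Jo, Alpha, 22, 1991, Pat), (3, 36, Jo, Alpha, 22, 2011, Tai), (3, 36, Jo, Alpha, 22, 2011, Uma), (9, 40, Vic, Atlas, 22, 2013, Ivy), (9, 40, Vic, Atlas, 22, 2018, Ola)}
Projecting to year, aname (8 duplicate(s) eliminated): {(1984, Sam), (1991, Pat), (2004, Bo), (2008, Lee), (2011, Tai), (2011, Uma), (2013, Ivy), (2013, Mo), (2018, Ola)}

{(1984, Sam), (1991, Pat), (2004, Bo), (2008, Lee), (2011, Tai), (2011, Uma), (2013, Ivy), (2013, Mo), (2018, Ola)}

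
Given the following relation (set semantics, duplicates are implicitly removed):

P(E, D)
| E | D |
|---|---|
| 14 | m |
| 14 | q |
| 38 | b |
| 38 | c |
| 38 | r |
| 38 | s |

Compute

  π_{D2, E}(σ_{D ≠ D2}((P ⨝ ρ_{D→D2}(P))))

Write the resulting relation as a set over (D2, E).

{(b, 38), (c, 38), (m, 14), (q, 14), (r, 38), (s, 38)}

ρ[D→D2]: schema becomes (E, D2); tuples unchanged.
Joining P and ρ_{D→D2}(P) on E yields {(14, m, m), (14, m, q), (14, q, m), (14, q, q), (38, b, b), (38, b, c), (38, b, r), (38, b, s), (38, c, b), (38, c, c), (38, c, r), (38, c, s), (38, r, b), (38, r, c), (38, r, r), (38, r, s), (38, s, b), (38, s, c), (38, s, r), (38, s, s)}.
Apply σ_{D ≠ D2}; surviving tuples: {(14, m, q), (14, q, m), (38, b, c), (38, b, r), (38, b, s), (38, c, b), (38, c, r), (38, c, s), (38, r, b), (38, r, c), (38, r, s), (38, s, b), (38, s, c), (38, s, r)}
Projecting to D2, E (8 duplicate(s) eliminated): {(b, 38), (c, 38), (m, 14), (q, 14), (r, 38), (s, 38)}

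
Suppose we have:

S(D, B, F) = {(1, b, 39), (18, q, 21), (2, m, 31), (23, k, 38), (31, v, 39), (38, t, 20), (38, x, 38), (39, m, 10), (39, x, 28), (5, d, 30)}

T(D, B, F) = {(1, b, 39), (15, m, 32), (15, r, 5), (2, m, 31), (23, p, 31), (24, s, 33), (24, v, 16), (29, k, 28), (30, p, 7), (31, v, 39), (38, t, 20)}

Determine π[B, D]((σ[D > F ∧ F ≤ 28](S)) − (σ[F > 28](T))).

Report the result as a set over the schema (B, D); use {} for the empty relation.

{(m, 39), (t, 38), (x, 39)}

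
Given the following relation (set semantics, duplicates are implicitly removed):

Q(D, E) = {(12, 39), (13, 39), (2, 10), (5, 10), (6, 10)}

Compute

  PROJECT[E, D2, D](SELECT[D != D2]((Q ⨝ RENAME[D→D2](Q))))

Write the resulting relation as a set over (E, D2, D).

ρ[D→D2]: schema becomes (D2, E); tuples unchanged.
Q ⋈ RENAME[D→D2](Q) (natural join on E): {(12, 39, 12), (12, 39, 13), (13, 39, 12), (13, 39, 13), (2, 10, 2), (2, 10, 5), (2, 10, 6), (5, 10, 2), (5, 10, 5), (5, 10, 6), (6, 10, 2), (6, 10, 5), (6, 10, 6)}
Filtering on D != D2 leaves {(12, 39, 13), (13, 39, 12), (2, 10, 5), (2, 10, 6), (5, 10, 2), (5, 10, 6), (6, 10, 2), (6, 10, 5)}.
Projecting to E, D2, D: {(10, 2, 5), (10, 2, 6), (10, 5, 2), (10, 5, 6), (10, 6, 2), (10, 6, 5), (39, 12, 13), (39, 13, 12)}

{(10, 2, 5), (10, 2, 6), (10, 5, 2), (10, 5, 6), (10, 6, 2), (10, 6, 5), (39, 12, 13), (39, 13, 12)}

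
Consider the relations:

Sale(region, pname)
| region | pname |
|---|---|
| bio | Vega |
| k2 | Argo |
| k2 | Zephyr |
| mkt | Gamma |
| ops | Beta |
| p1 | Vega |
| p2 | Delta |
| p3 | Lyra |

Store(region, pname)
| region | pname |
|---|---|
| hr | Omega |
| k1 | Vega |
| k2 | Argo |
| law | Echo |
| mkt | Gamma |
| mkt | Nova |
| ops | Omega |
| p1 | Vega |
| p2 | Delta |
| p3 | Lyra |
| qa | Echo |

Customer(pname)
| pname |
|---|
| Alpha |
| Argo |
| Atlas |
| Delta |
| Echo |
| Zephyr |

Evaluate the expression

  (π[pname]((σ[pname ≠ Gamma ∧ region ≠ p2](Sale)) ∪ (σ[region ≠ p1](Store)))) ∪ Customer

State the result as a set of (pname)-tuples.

σ[pname ≠ Gamma ∧ region ≠ p2]: keep tuples satisfying pname ≠ Gamma ∧ region ≠ p2 → {(bio, Vega), (k2, Argo), (k2, Zephyr), (ops, Beta), (p1, Vega), (p3, Lyra)}
σ[region ≠ p1]: keep tuples satisfying region ≠ p1 → {(hr, Omega), (k1, Vega), (k2, Argo), (law, Echo), (mkt, Gamma), (mkt, Nova), (ops, Omega), (p2, Delta), (p3, Lyra), (qa, Echo)}
Set union of the two operands is {(bio, Vega), (hr, Omega), (k1, Vega), (k2, Argo), (k2, Zephyr), (law, Echo), (mkt, Gamma), (mkt, Nova), (ops, Beta), (ops, Omega), (p1, Vega), (p2, Delta), (p3, Lyra), (qa, Echo)}.
π[pname]: project onto (pname) (4 duplicate(s) eliminated) → {Argo, Beta, Delta, Echo, Gamma, Lyra, Nova, Omega, Vega, Zephyr}
Set union of the two operands is {Alpha, Argo, Atlas, Beta, Delta, Echo, Gamma, Lyra, Nova, Omega, Vega, Zephyr}.

{Alpha, Argo, Atlas, Beta, Delta, Echo, Gamma, Lyra, Nova, Omega, Vega, Zephyr}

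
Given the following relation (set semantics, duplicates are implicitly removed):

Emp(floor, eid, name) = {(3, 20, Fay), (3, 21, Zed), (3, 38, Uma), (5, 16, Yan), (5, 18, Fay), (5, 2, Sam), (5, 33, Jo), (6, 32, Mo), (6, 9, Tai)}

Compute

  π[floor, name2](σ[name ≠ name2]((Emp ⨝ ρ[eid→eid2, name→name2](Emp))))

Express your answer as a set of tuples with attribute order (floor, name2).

ρ[eid→eid2, name→name2]: schema becomes (floor, eid2, name2); tuples unchanged.
Joining Emp and ρ[eid→eid2, name→name2](Emp) on floor yields {(3, 20, Fay, 20, Fay), (3, 20, Fay, 21, Zed), (3, 20, Fay, 38, Uma), (3, 21, Zed, 20, Fay), (3, 21, Zed, 21, Zed), (3, 21, Zed, 38, Uma), (3, 38, Uma, 20, Fay), (3, 38, Uma, 21, Zed), (3, 38, Uma, 38, Uma), (5, 16, Yan, 16, Yan), (5, 16, Yan, 18, Fay), (5, 16, Yan, 2, Sam), (5, 16, Yan, 33, Jo), (5, 18, Fay, 16, Yan), (5, 18, Fay, 18, Fay), (5, 18, Fay, 2, Sam), (5, 18, Fay, 33, Jo), (5, 2, Sam, 16, Yan), (5, 2, Sam, 18, Fay), (5, 2, Sam, 2, Sam), (5, 2, Sam, 33, Jo), (5, 33, Jo, 16, Yan), (5, 33, Jo, 18, Fay), (5, 33, Jo, 2, Sam), (5, 33, Jo, 33, Jo), (6, 32, Mo, 32, Mo), (6, 32, Mo, 9, Tai), (6, 9, Tai, 32, Mo), (6, 9, Tai, 9, Tai)}.
Filtering on name ≠ name2 leaves {(3, 20, Fay, 21, Zed), (3, 20, Fay, 38, Uma), (3, 21, Zed, 20, Fay), (3, 21, Zed, 38, Uma), (3, 38, Uma, 20, Fay), (3, 38, Uma, 21, Zed), (5, 16, Yan, 18, Fay), (5, 16, Yan, 2, Sam), (5, 16, Yan, 33, Jo), (5, 18, Fay, 16, Yan), (5, 18, Fay, 2, Sam), (5, 18, Fay, 33, Jo), (5, 2, Sam, 16, Yan), (5, 2, Sam, 18, Fay), (5, 2, Sam, 33, Jo), (5, 33, Jo, 16, Yan), (5, 33, Jo, 18, Fay), (5, 33, Jo, 2, Sam), (6, 32, Mo, 9, Tai), (6, 9, Tai, 32, Mo)}.
π_{floor, name2} gives {(3, Fay), (3, Uma), (3, Zed), (5, Fay), (5, Jo), (5, Sam), (5, Yan), (6, Mo), (6, Tai)} (11 duplicate(s) eliminated).

{(3, Fay), (3, Uma), (3, Zed), (5, Fay), (5, Jo), (5, Sam), (5, Yan), (6, Mo), (6, Tai)}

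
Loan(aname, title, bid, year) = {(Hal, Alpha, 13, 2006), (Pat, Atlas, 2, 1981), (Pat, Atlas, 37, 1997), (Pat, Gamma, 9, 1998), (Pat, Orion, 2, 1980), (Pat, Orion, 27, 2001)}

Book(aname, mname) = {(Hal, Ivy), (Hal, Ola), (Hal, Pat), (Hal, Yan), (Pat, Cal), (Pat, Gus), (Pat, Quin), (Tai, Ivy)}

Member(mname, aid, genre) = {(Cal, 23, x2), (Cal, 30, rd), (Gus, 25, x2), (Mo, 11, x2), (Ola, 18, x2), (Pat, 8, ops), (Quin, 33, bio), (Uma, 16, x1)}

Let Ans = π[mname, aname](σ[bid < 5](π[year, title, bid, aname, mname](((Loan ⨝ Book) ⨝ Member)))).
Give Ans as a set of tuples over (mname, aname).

{(Cal, Pat), (Gus, Pat), (Quin, Pat)}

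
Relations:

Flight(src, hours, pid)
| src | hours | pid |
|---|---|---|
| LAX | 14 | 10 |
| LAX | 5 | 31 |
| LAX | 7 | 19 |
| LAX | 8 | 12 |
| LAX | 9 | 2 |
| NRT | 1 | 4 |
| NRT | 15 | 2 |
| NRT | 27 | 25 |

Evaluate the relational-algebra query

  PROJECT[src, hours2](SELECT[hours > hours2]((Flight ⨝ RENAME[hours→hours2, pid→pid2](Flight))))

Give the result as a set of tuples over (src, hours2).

ρ[hours→hours2, pid→pid2]: schema becomes (src, hours2, pid2); tuples unchanged.
Natural join on src: {(LAX, 14, 10, 14, 10), (LAX, 14, 10, 5, 31), (LAX, 14, 10, 7, 19), (LAX, 14, 10, 8, 12), (LAX, 14, 10, 9, 2), (LAX, 5, 31, 14, 10), (LAX, 5, 31, 5, 31), (LAX, 5, 31, 7, 19), (LAX, 5, 31, 8, 12), (LAX, 5, 31, 9, 2), (LAX, 7, 19, 14, 10), (LAX, 7, 19, 5, 31), (LAX, 7, 19, 7, 19), (LAX, 7, 19, 8, 12), (LAX, 7, 19, 9, 2), (LAX, 8, 12, 14, 10), (LAX, 8, 12, 5, 31), (LAX, 8, 12, 7, 19), (LAX, 8, 12, 8, 12), (LAX, 8, 12, 9, 2), (LAX, 9, 2, 14, 10), (LAX, 9, 2, 5, 31), (LAX, 9, 2, 7, 19), (LAX, 9, 2, 8, 12), (LAX, 9, 2, 9, 2), (NRT, 1, 4, 1, 4), (NRT, 1, 4, 15, 2), (NRT, 1, 4, 27, 25), (NRT, 15, 2, 1, 4), (NRT, 15, 2, 15, 2), (NRT, 15, 2, 27, 25), (NRT, 27, 25, 1, 4), (NRT, 27, 25, 15, 2), (NRT, 27, 25, 27, 25)}
Selection hours > hours2: {(LAX, 14, 10, 5, 31), (LAX, 14, 10, 7, 19), (LAX, 14, 10, 8, 12), (LAX, 14, 10, 9, 2), (LAX, 7, 19, 5, 31), (LAX, 8, 12, 5, 31), (LAX, 8, 12, 7, 19), (LAX, 9, 2, 5, 31), (LAX, 9, 2, 7, 19), (LAX, 9, 2, 8, 12), (NRT, 15, 2, 1, 4), (NRT, 27, 25, 1, 4), (NRT, 27, 25, 15, 2)}
π[src, hours2]: project onto (src, hours2) (7 duplicate(s) eliminated) → {(LAX, 5), (LAX, 7), (LAX, 8), (LAX, 9), (NRT, 1), (NRT, 15)}

{(LAX, 5), (LAX, 7), (LAX, 8), (LAX, 9), (NRT, 1), (NRT, 15)}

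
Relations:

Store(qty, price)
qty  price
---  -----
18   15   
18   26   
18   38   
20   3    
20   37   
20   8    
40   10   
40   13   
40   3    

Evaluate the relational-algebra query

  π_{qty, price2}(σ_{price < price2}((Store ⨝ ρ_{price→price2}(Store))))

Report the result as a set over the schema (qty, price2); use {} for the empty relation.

{(18, 26), (18, 38), (20, 37), (20, 8), (40, 10), (40, 13)}

ρ[price→price2]: schema becomes (qty, price2); tuples unchanged.
Natural join on qty: {(18, 15, 15), (18, 15, 26), (18, 15, 38), (18, 26, 15), (18, 26, 26), (18, 26, 38), (18, 38, 15), (18, 38, 26), (18, 38, 38), (20, 3, 3), (20, 3, 37), (20, 3, 8), (20, 37, 3), (20, 37, 37), (20, 37, 8), (20, 8, 3), (20, 8, 37), (20, 8, 8), (40, 10, 10), (40, 10, 13), (40, 10, 3), (40, 13, 10), (40, 13, 13), (40, 13, 3), (40, 3, 10), (40, 3, 13), (40, 3, 3)}
σ[price < price2]: keep tuples satisfying price < price2 → {(18, 15, 26), (18, 15, 38), (18, 26, 38), (20, 3, 37), (20, 3, 8), (20, 8, 37), (40, 10, 13), (40, 3, 10), (40, 3, 13)}
Projecting to qty, price2 (3 duplicate(s) eliminated): {(18, 26), (18, 38), (20, 37), (20, 8), (40, 10), (40, 13)}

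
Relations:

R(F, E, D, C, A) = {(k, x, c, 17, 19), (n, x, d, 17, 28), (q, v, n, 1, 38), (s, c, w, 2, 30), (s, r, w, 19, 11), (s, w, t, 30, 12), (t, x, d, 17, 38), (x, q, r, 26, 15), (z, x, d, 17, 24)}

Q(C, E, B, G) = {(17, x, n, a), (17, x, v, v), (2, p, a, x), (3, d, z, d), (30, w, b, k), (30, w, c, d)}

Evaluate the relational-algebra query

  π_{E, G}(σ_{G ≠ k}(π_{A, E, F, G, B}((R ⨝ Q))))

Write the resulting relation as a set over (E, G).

R ⋈ Q (natural join on E, C): {(k, x, c, 17, 19, n, a), (k, x, c, 17, 19, v, v), (n, x, d, 17, 28, n, a), (n, x, d, 17, 28, v, v), (s, w, t, 30, 12, b, k), (s, w, t, 30, 12, c, d), (t, x, d, 17, 38, n, a), (t, x, d, 17, 38, v, v), (z, x, d, 17, 24, n, a), (z, x, d, 17, 24, v, v)}
Keep only column(s) A, E, F, G, B: {(12, w, s, d, c), (12, w, s, k, b), (19, x, k, a, n), (19, x, k, v, v), (24, x, z, a, n), (24, x, z, v, v), (28, x, n, a, n), (28, x, n, v, v), (38, x, t, a, n), (38, x, t, v, v)}
Filtering on G ≠ k leaves {(12, w, s, d, c), (19, x, k, a, n), (19, x, k, v, v), (24, x, z, a, n), (24, x, z, v, v), (28, x, n, a, n), (28, x, n, v, v), (38, x, t, a, n), (38, x, t, v, v)}.
Keep only column(s) E, G (6 duplicate(s) eliminated): {(w, d), (x, a), (x, v)}

{(w, d), (x, a), (x, v)}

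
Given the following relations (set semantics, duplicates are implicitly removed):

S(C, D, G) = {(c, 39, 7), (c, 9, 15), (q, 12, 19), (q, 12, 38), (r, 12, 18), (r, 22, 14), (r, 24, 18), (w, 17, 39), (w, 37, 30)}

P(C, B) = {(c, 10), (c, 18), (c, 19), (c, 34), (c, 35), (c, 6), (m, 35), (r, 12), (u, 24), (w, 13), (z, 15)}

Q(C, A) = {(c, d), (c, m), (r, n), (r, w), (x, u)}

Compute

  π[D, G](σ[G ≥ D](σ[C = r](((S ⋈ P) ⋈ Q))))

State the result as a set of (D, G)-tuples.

S ⋈ P (natural join on C): {(c, 39, 7, 10), (c, 39, 7, 18), (c, 39, 7, 19), (c, 39, 7, 34), (c, 39, 7, 35), (c, 39, 7, 6), (c, 9, 15, 10), (c, 9, 15, 18), (c, 9, 15, 19), (c, 9, 15, 34), (c, 9, 15, 35), (c, 9, 15, 6), (r, 12, 18, 12), (r, 22, 14, 12), (r, 24, 18, 12), (w, 17, 39, 13), (w, 37, 30, 13)}
(S ⋈ P) ⋈ Q (natural join on C): {(c, 39, 7, 10, d), (c, 39, 7, 10, m), (c, 39, 7, 18, d), (c, 39, 7, 18, m), (c, 39, 7, 19, d), (c, 39, 7, 19, m), (c, 39, 7, 34, d), (c, 39, 7, 34, m), (c, 39, 7, 35, d), (c, 39, 7, 35, m), (c, 39, 7, 6, d), (c, 39, 7, 6, m), (c, 9, 15, 10, d), (c, 9, 15, 10, m), (c, 9, 15, 18, d), (c, 9, 15, 18, m), (c, 9, 15, 19, d), (c, 9, 15, 19, m), (c, 9, 15, 34, d), (c, 9, 15, 34, m), (c, 9, 15, 35, d), (c, 9, 15, 35, m), (c, 9, 15, 6, d), (c, 9, 15, 6, m), (r, 12, 18, 12, n), (r, 12, 18, 12, w), (r, 22, 14, 12, n), (r, 22, 14, 12, w), (r, 24, 18, 12, n), (r, 24, 18, 12, w)}
Filtering on C = r leaves {(r, 12, 18, 12, n), (r, 12, 18, 12, w), (r, 22, 14, 12, n), (r, 22, 14, 12, w), (r, 24, 18, 12, n), (r, 24, 18, 12, w)}.
Filtering on G ≥ D leaves {(r, 12, 18, 12, n), (r, 12, 18, 12, w)}.
Projecting to D, G (1 duplicate(s) eliminated): {(12, 18)}

{(12, 18)}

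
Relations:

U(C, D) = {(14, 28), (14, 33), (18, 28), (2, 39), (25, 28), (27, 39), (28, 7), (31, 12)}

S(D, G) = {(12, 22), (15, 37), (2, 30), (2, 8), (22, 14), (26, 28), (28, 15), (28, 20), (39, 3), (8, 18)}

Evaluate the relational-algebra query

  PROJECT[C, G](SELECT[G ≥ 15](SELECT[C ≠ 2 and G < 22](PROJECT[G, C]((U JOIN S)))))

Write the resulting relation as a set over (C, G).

{(14, 15), (14, 20), (18, 15), (18, 20), (25, 15), (25, 20)}

U ⋈ S (natural join on D): {(14, 28, 15), (14, 28, 20), (18, 28, 15), (18, 28, 20), (2, 39, 3), (25, 28, 15), (25, 28, 20), (27, 39, 3), (31, 12, 22)}
Projecting to G, C: {(15, 14), (15, 18), (15, 25), (20, 14), (20, 18), (20, 25), (22, 31), (3, 2), (3, 27)}
σ[C ≠ 2 and G < 22]: keep tuples satisfying C ≠ 2 and G < 22 → {(15, 14), (15, 18), (15, 25), (20, 14), (20, 18), (20, 25), (3, 27)}
σ[G ≥ 15]: keep tuples satisfying G ≥ 15 → {(15, 14), (15, 18), (15, 25), (20, 14), (20, 18), (20, 25)}
Projecting to C, G: {(14, 15), (14, 20), (18, 15), (18, 20), (25, 15), (25, 20)}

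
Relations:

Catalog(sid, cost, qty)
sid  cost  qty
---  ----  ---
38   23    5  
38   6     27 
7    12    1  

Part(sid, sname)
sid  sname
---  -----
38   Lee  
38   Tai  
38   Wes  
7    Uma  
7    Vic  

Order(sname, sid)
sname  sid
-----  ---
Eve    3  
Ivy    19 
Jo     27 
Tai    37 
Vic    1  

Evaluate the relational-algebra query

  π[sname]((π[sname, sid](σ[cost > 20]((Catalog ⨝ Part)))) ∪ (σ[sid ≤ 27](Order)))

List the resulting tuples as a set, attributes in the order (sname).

{Eve, Ivy, Jo, Lee, Tai, Vic, Wes}

Catalog ⋈ Part (natural join on sid): {(38, 23, 5, Lee), (38, 23, 5, Tai), (38, 23, 5, Wes), (38, 6, 27, Lee), (38, 6, 27, Tai), (38, 6, 27, Wes), (7, 12, 1, Uma), (7, 12, 1, Vic)}
Selection cost > 20: {(38, 23, 5, Lee), (38, 23, 5, Tai), (38, 23, 5, Wes)}
π_{sname, sid} gives {(Lee, 38), (Tai, 38), (Wes, 38)}.
Selection sid ≤ 27: {(Eve, 3), (Ivy, 19), (Jo, 27), (Vic, 1)}
Taking the union: {(Eve, 3), (Ivy, 19), (Jo, 27), (Lee, 38), (Tai, 38), (Vic, 1), (Wes, 38)}
π_{sname} gives {Eve, Ivy, Jo, Lee, Tai, Vic, Wes}.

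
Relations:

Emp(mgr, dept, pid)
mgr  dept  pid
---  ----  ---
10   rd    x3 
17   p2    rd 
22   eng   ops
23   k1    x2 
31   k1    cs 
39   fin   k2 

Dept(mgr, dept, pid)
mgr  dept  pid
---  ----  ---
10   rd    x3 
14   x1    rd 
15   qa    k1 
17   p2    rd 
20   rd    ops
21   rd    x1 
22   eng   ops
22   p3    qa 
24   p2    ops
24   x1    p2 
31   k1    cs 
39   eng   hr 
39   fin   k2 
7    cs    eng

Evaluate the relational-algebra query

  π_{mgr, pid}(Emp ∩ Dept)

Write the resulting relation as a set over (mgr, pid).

Set intersection of the two operands is {(10, rd, x3), (17, p2, rd), (22, eng, ops), (31, k1, cs), (39, fin, k2)}.
π_{mgr, pid} gives {(10, x3), (17, rd), (22, ops), (31, cs), (39, k2)}.

{(10, x3), (17, rd), (22, ops), (31, cs), (39, k2)}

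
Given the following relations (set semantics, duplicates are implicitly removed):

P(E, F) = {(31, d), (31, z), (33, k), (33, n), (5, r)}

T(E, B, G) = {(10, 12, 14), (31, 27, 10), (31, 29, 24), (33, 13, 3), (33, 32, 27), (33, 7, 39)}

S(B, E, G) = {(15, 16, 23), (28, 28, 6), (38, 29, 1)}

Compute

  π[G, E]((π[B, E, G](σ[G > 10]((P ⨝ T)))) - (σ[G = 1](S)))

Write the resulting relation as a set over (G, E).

{(24, 31), (27, 33), (39, 33)}

P ⋈ T (natural join on E): {(31, d, 27, 10), (31, d, 29, 24), (31, z, 27, 10), (31, z, 29, 24), (33, k, 13, 3), (33, k, 32, 27), (33, k, 7, 39), (33, n, 13, 3), (33, n, 32, 27), (33, n, 7, 39)}
σ[G > 10]: keep tuples satisfying G > 10 → {(31, d, 29, 24), (31, z, 29, 24), (33, k, 32, 27), (33, k, 7, 39), (33, n, 32, 27), (33, n, 7, 39)}
Projecting to B, E, G (3 duplicate(s) eliminated): {(29, 31, 24), (32, 33, 27), (7, 33, 39)}
σ[G = 1]: keep tuples satisfying G = 1 → {(38, 29, 1)}
Taking the difference: {(29, 31, 24), (32, 33, 27), (7, 33, 39)}
Projecting to G, E: {(24, 31), (27, 33), (39, 33)}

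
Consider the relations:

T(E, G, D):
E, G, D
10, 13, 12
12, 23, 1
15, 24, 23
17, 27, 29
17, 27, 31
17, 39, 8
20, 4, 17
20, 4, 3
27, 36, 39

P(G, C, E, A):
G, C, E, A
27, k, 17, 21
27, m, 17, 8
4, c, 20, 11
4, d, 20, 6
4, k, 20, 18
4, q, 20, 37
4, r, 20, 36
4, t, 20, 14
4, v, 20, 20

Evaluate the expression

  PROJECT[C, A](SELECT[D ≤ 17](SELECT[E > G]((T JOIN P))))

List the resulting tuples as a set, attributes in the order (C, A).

{(c, 11), (d, 6), (k, 18), (q, 37), (r, 36), (t, 14), (v, 20)}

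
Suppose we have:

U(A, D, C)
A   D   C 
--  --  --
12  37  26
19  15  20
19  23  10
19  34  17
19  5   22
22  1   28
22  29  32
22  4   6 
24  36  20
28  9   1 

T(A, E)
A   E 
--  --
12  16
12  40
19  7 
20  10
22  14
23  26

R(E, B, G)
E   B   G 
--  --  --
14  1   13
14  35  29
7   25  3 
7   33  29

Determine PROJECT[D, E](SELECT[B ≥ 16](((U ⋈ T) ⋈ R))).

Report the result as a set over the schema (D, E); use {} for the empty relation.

Joining U and T on A yields {(12, 37, 26, 16), (12, 37, 26, 40), (19, 15, 20, 7), (19, 23, 10, 7), (19, 34, 17, 7), (19, 5, 22, 7), (22, 1, 28, 14), (22, 29, 32, 14), (22, 4, 6, 14)}.
Joining (U ⋈ T) and R on E yields {(19, 15, 20, 7, 25, 3), (19, 15, 20, 7, 33, 29), (19, 23, 10, 7, 25, 3), (19, 23, 10, 7, 33, 29), (19, 34, 17, 7, 25, 3), (19, 34, 17, 7, 33, 29), (19, 5, 22, 7, 25, 3), (19, 5, 22, 7, 33, 29), (22, 1, 28, 14, 1, 13), (22, 1, 28, 14, 35, 29), (22, 29, 32, 14, 1, 13), (22, 29, 32, 14, 35, 29), (22, 4, 6, 14, 1, 13), (22, 4, 6, 14, 35, 29)}.
Apply σ_{B ≥ 16}; surviving tuples: {(19, 15, 20, 7, 25, 3), (19, 15, 20, 7, 33, 29), (19, 23, 10, 7, 25, 3), (19, 23, 10, 7, 33, 29), (19, 34, 17, 7, 25, 3), (19, 34, 17, 7, 33, 29), (19, 5, 22, 7, 25, 3), (19, 5, 22, 7, 33, 29), (22, 1, 28, 14, 35, 29), (22, 29, 32, 14, 35, 29), (22, 4, 6, 14, 35, 29)}
π[D, E]: project onto (D, E) (4 duplicate(s) eliminated) → {(1, 14), (15, 7), (23, 7), (29, 14), (34, 7), (4, 14), (5, 7)}

{(1, 14), (15, 7), (23, 7), (29, 14), (34, 7), (4, 14), (5, 7)}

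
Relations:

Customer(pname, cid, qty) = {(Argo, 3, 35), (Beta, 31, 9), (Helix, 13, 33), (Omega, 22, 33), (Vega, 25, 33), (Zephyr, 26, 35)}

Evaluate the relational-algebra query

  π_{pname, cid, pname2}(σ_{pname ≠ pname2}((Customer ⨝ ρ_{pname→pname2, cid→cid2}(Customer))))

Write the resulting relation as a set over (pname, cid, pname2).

ρ[pname→pname2, cid→cid2]: schema becomes (pname2, cid2, qty); tuples unchanged.
Customer ⋈ ρ_{pname→pname2, cid→cid2}(Customer) (natural join on qty): {(Argo, 3, 35, Argo, 3), (Argo, 3, 35, Zephyr, 26), (Beta, 31, 9, Beta, 31), (Helix, 13, 33, Helix, 13), (Helix, 13, 33, Omega, 22), (Helix, 13, 33, Vega, 25), (Omega, 22, 33, Helix, 13), (Omega, 22, 33, Omega, 22), (Omega, 22, 33, Vega, 25), (Vega, 25, 33, Helix, 13), (Vega, 25, 33, Omega, 22), (Vega, 25, 33, Vega, 25), (Zephyr, 26, 35, Argo, 3), (Zephyr, 26, 35, Zephyr, 26)}
Filtering on pname ≠ pname2 leaves {(Argo, 3, 35, Zephyr, 26), (Helix, 13, 33, Omega, 22), (Helix, 13, 33, Vega, 25), (Omega, 22, 33, Helix, 13), (Omega, 22, 33, Vega, 25), (Vega, 25, 33, Helix, 13), (Vega, 25, 33, Omega, 22), (Zephyr, 26, 35, Argo, 3)}.
Keep only column(s) pname, cid, pname2: {(Argo, 3, Zephyr), (Helix, 13, Omega), (Helix, 13, Vega), (Omega, 22, Helix), (Omega, 22, Vega), (Vega, 25, Helix), (Vega, 25, Omega), (Zephyr, 26, Argo)}

{(Argo, 3, Zephyr), (Helix, 13, Omega), (Helix, 13, Vega), (Omega, 22, Helix), (Omega, 22, Vega), (Vega, 25, Helix), (Vega, 25, Omega), (Zephyr, 26, Argo)}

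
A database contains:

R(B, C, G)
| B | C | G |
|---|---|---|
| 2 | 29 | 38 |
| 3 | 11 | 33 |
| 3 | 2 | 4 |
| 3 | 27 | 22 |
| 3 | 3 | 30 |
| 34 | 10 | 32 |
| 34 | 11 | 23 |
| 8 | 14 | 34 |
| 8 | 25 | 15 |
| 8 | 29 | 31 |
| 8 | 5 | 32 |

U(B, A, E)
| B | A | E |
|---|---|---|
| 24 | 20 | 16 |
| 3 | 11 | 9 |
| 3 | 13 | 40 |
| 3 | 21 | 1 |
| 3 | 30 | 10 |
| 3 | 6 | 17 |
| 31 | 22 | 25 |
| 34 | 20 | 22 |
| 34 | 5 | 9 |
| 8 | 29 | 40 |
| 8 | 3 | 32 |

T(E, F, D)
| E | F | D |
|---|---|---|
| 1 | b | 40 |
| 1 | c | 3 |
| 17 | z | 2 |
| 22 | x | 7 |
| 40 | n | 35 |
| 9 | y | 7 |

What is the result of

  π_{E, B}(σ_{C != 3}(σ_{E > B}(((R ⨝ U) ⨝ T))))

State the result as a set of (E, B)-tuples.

Natural join on B: {(3, 11, 33, 11, 9), (3, 11, 33, 13, 40), (3, 11, 33, 21, 1), (3, 11, 33, 30, 10), (3, 11, 33, 6, 17), (3, 2, 4, 11, 9), (3, 2, 4, 13, 40), (3, 2, 4, 21, 1), (3, 2, 4, 30, 10), (3, 2, 4, 6, 17), (3, 27, 22, 11, 9), (3, 27, 22, 13, 40), (3, 27, 22, 21, 1), (3, 27, 22, 30, 10), (3, 27, 22, 6, 17), (3, 3, 30, 11, 9), (3, 3, 30, 13, 40), (3, 3, 30, 21, 1), (3, 3, 30, 30, 10), (3, 3, 30, 6, 17), (34, 10, 32, 20, 22), (34, 10, 32, 5, 9), (34, 11, 23, 20, 22), (34, 11, 23, 5, 9), (8, 14, 34, 29, 40), (8, 14, 34, 3, 32), (8, 25, 15, 29, 40), (8, 25, 15, 3, 32), (8, 29, 31, 29, 40), (8, 29, 31, 3, 32), (8, 5, 32, 29, 40), (8, 5, 32, 3, 32)}
Natural join on E: {(3, 11, 33, 11, 9, y, 7), (3, 11, 33, 13, 40, n, 35), (3, 11, 33, 21, 1, b, 40), (3, 11, 33, 21, 1, c, 3), (3, 11, 33, 6, 17, z, 2), (3, 2, 4, 11, 9, y, 7), (3, 2, 4, 13, 40, n, 35), (3, 2, 4, 21, 1, b, 40), (3, 2, 4, 21, 1, c, 3), (3, 2, 4, 6, 17, z, 2), (3, 27, 22, 11, 9, y, 7), (3, 27, 22, 13, 40, n, 35), (3, 27, 22, 21, 1, b, 40), (3, 27, 22, 21, 1, c, 3), (3, 27, 22, 6, 17, z, 2), (3, 3, 30, 11, 9, y, 7), (3, 3, 30, 13, 40, n, 35), (3, 3, 30, 21, 1, b, 40), (3, 3, 30, 21, 1, c, 3), (3, 3, 30, 6, 17, z, 2), (34, 10, 32, 20, 22, x, 7), (34, 10, 32, 5, 9, y, 7), (34, 11, 23, 20, 22, x, 7), (34, 11, 23, 5, 9, y, 7), (8, 14, 34, 29, 40, n, 35), (8, 25, 15, 29, 40, n, 35), (8, 29, 31, 29, 40, n, 35), (8, 5, 32, 29, 40, n, 35)}
Selection E > B: {(3, 11, 33, 11, 9, y, 7), (3, 11, 33, 13, 40, n, 35), (3, 11, 33, 6, 17, z, 2), (3, 2, 4, 11, 9, y, 7), (3, 2, 4, 13, 40, n, 35), (3, 2, 4, 6, 17, z, 2), (3, 27, 22, 11, 9, y, 7), (3, 27, 22, 13, 40, n, 35), (3, 27, 22, 6, 17, z, 2), (3, 3, 30, 11, 9, y, 7), (3, 3, 30, 13, 40, n, 35), (3, 3, 30, 6, 17, z, 2), (8, 14, 34, 29, 40, n, 35), (8, 25, 15, 29, 40, n, 35), (8, 29, 31, 29, 40, n, 35), (8, 5, 32, 29, 40, n, 35)}
Selection C != 3: {(3, 11, 33, 11, 9, y, 7), (3, 11, 33, 13, 40, n, 35), (3, 11, 33, 6, 17, z, 2), (3, 2, 4, 11, 9, y, 7), (3, 2, 4, 13, 40, n, 35), (3, 2, 4, 6, 17, z, 2), (3, 27, 22, 11, 9, y, 7), (3, 27, 22, 13, 40, n, 35), (3, 27, 22, 6, 17, z, 2), (8, 14, 34, 29, 40, n, 35), (8, 25, 15, 29, 40, n, 35), (8, 29, 31, 29, 40, n, 35), (8, 5, 32, 29, 40, n, 35)}
Keep only column(s) E, B (9 duplicate(s) eliminated): {(17, 3), (40, 3), (40, 8), (9, 3)}

{(17, 3), (40, 3), (40, 8), (9, 3)}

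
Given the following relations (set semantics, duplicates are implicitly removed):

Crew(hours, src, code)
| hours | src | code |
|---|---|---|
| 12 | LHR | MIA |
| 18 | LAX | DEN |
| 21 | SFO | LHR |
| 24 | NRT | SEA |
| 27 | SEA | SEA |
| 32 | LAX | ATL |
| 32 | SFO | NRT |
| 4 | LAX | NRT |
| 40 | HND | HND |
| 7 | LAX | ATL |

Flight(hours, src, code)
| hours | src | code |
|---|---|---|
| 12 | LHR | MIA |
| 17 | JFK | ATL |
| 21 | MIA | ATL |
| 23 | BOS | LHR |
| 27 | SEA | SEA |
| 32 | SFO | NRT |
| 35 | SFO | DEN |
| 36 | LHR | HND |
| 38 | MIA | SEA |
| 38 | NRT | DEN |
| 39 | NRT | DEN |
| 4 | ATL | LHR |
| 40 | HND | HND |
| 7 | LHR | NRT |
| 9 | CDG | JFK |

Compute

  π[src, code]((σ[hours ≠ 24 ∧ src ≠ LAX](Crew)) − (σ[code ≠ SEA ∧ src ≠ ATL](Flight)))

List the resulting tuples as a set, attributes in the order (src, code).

{(SEA, SEA), (SFO, LHR)}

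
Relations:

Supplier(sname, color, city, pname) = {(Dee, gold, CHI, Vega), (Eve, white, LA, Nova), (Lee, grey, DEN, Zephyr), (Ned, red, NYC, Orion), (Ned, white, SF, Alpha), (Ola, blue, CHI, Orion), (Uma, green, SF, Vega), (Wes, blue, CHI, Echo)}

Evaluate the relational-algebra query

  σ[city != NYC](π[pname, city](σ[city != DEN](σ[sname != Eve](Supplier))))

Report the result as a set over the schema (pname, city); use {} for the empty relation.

Filtering on sname != Eve leaves {(Dee, gold, CHI, Vega), (Lee, grey, DEN, Zephyr), (Ned, red, NYC, Orion), (Ned, white, SF, Alpha), (Ola, blue, CHI, Orion), (Uma, green, SF, Vega), (Wes, blue, CHI, Echo)}.
Filtering on city != DEN leaves {(Dee, gold, CHI, Vega), (Ned, red, NYC, Orion), (Ned, white, SF, Alpha), (Ola, blue, CHI, Orion), (Uma, green, SF, Vega), (Wes, blue, CHI, Echo)}.
π_{pname, city} gives {(Alpha, SF), (Echo, CHI), (Orion, CHI), (Orion, NYC), (Vega, CHI), (Vega, SF)}.
Filtering on city != NYC leaves {(Alpha, SF), (Echo, CHI), (Orion, CHI), (Vega, CHI), (Vega, SF)}.

{(Alpha, SF), (Echo, CHI), (Orion, CHI), (Vega, CHI), (Vega, SF)}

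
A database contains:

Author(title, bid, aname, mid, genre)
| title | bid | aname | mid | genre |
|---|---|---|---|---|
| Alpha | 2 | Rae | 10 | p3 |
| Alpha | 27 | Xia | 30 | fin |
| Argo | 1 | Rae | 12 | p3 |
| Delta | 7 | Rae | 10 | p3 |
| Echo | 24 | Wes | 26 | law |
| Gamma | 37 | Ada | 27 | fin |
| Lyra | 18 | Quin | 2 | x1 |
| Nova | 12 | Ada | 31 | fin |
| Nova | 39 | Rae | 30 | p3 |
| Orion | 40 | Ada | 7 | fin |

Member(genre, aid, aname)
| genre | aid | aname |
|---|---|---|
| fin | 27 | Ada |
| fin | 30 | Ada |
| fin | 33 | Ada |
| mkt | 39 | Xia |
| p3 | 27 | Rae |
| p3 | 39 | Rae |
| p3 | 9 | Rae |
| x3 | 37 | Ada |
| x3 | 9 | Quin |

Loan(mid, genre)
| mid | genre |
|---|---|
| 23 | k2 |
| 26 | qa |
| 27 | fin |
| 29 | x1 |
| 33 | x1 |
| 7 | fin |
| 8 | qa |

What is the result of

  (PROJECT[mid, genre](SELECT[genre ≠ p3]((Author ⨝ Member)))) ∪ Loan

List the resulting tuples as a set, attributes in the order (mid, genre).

{(23, k2), (26, qa), (27, fin), (29, x1), (31, fin), (33, x1), (7, fin), (8, qa)}

Natural join on aname, genre: {(Alpha, 2, Rae, 10, p3, 27), (Alpha, 2, Rae, 10, p3, 39), (Alpha, 2, Rae, 10, p3, 9), (Argo, 1, Rae, 12, p3, 27), (Argo, 1, Rae, 12, p3, 39), (Argo, 1, Rae, 12, p3, 9), (Delta, 7, Rae, 10, p3, 27), (Delta, 7, Rae, 10, p3, 39), (Delta, 7, Rae, 10, p3, 9), (Gamma, 37, Ada, 27, fin, 27), (Gamma, 37, Ada, 27, fin, 30), (Gamma, 37, Ada, 27, fin, 33), (Nova, 12, Ada, 31, fin, 27), (Nova, 12, Ada, 31, fin, 30), (Nova, 12, Ada, 31, fin, 33), (Nova, 39, Rae, 30, p3, 27), (Nova, 39, Rae, 30, p3, 39), (Nova, 39, Rae, 30, p3, 9), (Orion, 40, Ada, 7, fin, 27), (Orion, 40, Ada, 7, fin, 30), (Orion, 40, Ada, 7, fin, 33)}
σ[genre ≠ p3]: keep tuples satisfying genre ≠ p3 → {(Gamma, 37, Ada, 27, fin, 27), (Gamma, 37, Ada, 27, fin, 30), (Gamma, 37, Ada, 27, fin, 33), (Nova, 12, Ada, 31, fin, 27), (Nova, 12, Ada, 31, fin, 30), (Nova, 12, Ada, 31, fin, 33), (Orion, 40, Ada, 7, fin, 27), (Orion, 40, Ada, 7, fin, 30), (Orion, 40, Ada, 7, fin, 33)}
Projecting to mid, genre (6 duplicate(s) eliminated): {(27, fin), (31, fin), (7, fin)}
Taking the union: {(23, k2), (26, qa), (27, fin), (29, x1), (31, fin), (33, x1), (7, fin), (8, qa)}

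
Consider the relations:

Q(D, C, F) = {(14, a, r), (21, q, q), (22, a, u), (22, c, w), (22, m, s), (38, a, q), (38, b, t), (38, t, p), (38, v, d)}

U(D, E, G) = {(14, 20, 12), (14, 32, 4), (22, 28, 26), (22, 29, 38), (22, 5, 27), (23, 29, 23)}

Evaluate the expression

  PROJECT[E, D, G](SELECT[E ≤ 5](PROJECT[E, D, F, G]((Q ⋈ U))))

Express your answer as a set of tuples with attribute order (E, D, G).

{(5, 22, 27)}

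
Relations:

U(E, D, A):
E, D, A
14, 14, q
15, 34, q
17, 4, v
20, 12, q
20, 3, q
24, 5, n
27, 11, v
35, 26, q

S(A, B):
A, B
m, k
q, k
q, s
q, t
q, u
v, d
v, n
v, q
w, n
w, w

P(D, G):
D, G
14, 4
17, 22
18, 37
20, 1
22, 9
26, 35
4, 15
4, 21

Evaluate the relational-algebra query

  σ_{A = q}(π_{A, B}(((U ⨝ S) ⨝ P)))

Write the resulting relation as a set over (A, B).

{(q, k), (q, s), (q, t), (q, u)}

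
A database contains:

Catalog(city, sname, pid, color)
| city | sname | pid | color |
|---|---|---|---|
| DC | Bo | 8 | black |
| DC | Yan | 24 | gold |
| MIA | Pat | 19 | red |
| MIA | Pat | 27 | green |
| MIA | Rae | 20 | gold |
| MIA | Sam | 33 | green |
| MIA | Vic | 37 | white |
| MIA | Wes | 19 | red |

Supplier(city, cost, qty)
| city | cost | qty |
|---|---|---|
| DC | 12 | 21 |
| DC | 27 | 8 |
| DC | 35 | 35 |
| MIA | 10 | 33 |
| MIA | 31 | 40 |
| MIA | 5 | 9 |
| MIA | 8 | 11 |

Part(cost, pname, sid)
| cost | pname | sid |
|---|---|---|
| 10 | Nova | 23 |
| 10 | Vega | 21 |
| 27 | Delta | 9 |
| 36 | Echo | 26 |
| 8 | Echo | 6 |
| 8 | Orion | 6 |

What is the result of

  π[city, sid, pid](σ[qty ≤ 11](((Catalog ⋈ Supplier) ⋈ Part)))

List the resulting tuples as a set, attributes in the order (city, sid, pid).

{(DC, 9, 24), (DC, 9, 8), (MIA, 6, 19), (MIA, 6, 20), (MIA, 6, 27), (MIA, 6, 33), (MIA, 6, 37)}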